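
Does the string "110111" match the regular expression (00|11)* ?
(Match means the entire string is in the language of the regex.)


|string| = 6; first = '1'; last = '1'

No, "110111" does not match (00|11)*


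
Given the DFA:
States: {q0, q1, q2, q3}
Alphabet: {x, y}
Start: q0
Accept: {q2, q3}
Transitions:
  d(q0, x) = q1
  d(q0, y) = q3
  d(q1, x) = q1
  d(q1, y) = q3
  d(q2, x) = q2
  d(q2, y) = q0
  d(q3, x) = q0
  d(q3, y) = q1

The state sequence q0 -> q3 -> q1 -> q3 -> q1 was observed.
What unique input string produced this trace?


Trace back each transition to find the symbol:
  q0 --[y]--> q3
  q3 --[y]--> q1
  q1 --[y]--> q3
  q3 --[y]--> q1

"yyyy"


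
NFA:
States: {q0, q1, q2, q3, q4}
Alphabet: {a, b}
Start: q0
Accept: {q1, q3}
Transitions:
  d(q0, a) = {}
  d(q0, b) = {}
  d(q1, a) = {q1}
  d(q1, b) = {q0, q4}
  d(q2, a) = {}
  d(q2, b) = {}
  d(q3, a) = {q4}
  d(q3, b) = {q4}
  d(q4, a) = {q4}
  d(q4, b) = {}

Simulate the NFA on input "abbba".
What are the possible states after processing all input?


Start: {q0}
  --a--> {}
  --b--> {}
  --b--> {}
  --b--> {}
  --a--> {}

{} (empty set, no valid transitions)


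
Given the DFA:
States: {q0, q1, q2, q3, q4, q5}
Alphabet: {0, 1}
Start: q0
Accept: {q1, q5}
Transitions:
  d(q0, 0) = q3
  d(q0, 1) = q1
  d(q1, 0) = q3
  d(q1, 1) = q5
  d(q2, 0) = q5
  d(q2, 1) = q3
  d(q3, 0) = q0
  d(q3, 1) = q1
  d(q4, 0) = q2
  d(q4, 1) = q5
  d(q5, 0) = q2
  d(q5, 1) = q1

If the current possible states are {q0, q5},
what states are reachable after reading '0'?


Apply transition on '0' from each current state:
  d(q0, 0) = q3
  d(q5, 0) = q2

{q2, q3}


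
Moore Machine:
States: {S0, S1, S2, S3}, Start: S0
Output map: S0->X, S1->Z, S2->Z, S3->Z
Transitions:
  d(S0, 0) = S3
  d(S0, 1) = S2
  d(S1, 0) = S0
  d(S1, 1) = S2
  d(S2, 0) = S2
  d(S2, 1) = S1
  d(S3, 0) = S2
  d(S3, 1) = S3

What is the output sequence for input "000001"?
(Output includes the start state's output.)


Start: S0 (output X)
  --0--> S3 (output Z)
  --0--> S2 (output Z)
  --0--> S2 (output Z)
  --0--> S2 (output Z)
  --0--> S2 (output Z)
  --1--> S1 (output Z)

"XZZZZZZ"


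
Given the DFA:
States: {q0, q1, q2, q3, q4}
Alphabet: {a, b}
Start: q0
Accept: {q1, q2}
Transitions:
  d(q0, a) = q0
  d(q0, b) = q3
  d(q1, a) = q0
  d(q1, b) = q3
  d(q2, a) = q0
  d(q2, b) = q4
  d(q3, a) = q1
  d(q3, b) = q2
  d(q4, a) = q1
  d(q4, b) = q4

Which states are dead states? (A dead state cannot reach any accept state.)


Forward reachability from each state:
  q0 -> reaches accept state q1 (live)
  q1 -> reaches accept state q1 (live)
  q2 -> reaches accept state q1 (live)
  q3 -> reaches accept state q1 (live)
  q4 -> reaches accept state q1 (live)

None (all states can reach an accept state)


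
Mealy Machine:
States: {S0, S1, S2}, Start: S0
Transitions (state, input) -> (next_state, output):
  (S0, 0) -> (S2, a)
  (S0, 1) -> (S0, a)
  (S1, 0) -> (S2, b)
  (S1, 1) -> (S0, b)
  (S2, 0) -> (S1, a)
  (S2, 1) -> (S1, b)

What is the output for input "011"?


Step-by-step:
  (S0, 0) -> (S2, a)
  (S2, 1) -> (S1, b)
  (S1, 1) -> (S0, b)

"abb"


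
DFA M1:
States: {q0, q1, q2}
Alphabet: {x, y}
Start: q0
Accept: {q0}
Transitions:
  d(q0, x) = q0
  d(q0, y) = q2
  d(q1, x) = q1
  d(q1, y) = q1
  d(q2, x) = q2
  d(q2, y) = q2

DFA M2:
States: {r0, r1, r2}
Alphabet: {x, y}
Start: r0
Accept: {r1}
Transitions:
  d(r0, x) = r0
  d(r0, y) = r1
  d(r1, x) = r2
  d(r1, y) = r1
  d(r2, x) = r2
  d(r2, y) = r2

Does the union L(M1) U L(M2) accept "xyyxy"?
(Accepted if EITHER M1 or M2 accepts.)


M1: final=q2 accepted=False
M2: final=r2 accepted=False

No, union rejects (neither accepts)


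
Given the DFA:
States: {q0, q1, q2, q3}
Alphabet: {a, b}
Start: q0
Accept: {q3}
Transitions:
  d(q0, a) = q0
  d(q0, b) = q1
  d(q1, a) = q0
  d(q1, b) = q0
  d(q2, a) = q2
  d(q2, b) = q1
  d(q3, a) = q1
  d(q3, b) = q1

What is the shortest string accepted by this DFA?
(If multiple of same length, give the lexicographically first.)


BFS by string length (lex-first path to each state shown):
  len 0: q0<-""
  len 1: q0<-"a", q1<-"b"
  len 2: q0<-"aa", q1<-"ab"
  len 3: q0<-"aaa", q1<-"aab"
  len 4: q0<-"aaaa", q1<-"aaab"
  len 5: q0<-"aaaaa", q1<-"aaaab"
  len 6: q0<-"aaaaaa", q1<-"aaaaab"
  len 7: q0<-"aaaaaaa", q1<-"aaaaaab"
  len 8: q0<-"aaaaaaaa", q1<-"aaaaaaab"

No string accepted (empty language)


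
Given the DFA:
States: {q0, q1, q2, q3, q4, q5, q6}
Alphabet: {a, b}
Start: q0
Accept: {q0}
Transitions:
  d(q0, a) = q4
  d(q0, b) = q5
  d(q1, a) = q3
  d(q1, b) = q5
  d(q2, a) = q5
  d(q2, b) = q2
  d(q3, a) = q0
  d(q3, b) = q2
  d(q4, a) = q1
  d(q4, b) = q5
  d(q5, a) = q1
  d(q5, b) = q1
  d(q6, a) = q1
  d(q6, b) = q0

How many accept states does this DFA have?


Accept states listed: {q0}
Counting: q0(1)

1


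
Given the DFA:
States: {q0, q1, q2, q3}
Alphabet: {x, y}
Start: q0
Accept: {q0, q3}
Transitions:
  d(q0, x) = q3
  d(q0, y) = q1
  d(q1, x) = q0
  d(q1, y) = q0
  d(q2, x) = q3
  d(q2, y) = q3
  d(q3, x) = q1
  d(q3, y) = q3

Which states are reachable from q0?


BFS from q0:
  layer 0: {q0}
  layer 1: {q1, q3}

{q0, q1, q3}


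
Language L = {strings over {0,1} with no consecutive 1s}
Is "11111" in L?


'11' occurs at index 0

No, "11111" is not in L


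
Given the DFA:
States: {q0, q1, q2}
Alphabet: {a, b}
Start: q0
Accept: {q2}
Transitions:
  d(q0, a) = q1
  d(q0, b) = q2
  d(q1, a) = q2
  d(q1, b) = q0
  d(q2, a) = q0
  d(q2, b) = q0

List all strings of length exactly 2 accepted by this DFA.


All strings of length 2: 4 total
Accepted: 1

"aa"


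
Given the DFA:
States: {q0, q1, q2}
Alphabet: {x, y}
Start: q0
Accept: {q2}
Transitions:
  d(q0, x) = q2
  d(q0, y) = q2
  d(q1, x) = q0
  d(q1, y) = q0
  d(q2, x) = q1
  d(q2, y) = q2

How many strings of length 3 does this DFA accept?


Enumerating all length-3 strings:
  "xxx" -> q0 [reject]
  "xxy" -> q0 [reject]
  "xyx" -> q1 [reject]
  "xyy" -> q2 [accept]
  "yxx" -> q0 [reject]
  "yxy" -> q0 [reject]
  "yyx" -> q1 [reject]
  "yyy" -> q2 [accept]

2 out of 8


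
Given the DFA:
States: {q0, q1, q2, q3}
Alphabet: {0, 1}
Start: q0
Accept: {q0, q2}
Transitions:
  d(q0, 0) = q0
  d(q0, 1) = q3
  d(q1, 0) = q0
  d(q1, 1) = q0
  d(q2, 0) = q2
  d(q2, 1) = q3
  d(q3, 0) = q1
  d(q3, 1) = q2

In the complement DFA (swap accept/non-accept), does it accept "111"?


Trace: q0 -> q3 -> q2 -> q3
Final: q3
Original accept: {q0, q2}
Complement: q3 is not in original accept

Yes, complement accepts (original rejects)


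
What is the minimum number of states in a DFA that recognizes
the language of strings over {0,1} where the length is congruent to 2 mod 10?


States track (length) mod 10.
Need 10 states: one per remainder 0..9; accept = remainder 2.

10


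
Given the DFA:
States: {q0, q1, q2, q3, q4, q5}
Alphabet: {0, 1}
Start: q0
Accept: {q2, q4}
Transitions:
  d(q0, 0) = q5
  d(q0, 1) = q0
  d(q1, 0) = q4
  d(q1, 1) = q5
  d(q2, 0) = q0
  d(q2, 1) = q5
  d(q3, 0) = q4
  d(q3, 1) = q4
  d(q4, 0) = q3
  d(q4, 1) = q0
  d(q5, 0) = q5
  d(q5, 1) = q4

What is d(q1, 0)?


Looking up transition d(q1, 0)

q4


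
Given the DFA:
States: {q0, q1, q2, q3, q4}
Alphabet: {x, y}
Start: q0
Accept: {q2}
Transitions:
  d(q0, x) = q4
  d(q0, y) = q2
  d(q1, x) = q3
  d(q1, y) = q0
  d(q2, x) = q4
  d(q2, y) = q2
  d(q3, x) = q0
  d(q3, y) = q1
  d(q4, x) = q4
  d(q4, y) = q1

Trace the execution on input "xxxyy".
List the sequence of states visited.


Input: xxxyy
d(q0, x) = q4
d(q4, x) = q4
d(q4, x) = q4
d(q4, y) = q1
d(q1, y) = q0


q0 -> q4 -> q4 -> q4 -> q1 -> q0


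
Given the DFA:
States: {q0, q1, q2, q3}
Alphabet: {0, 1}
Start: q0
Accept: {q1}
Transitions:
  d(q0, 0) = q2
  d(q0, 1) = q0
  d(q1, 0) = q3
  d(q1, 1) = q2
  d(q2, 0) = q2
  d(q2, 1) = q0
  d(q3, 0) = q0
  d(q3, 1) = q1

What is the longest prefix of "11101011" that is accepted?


Run the DFA, marking each prefix where the state is accepting:
  "" -> q0 [reject]
  "1" -> q0 [reject]
  "11" -> q0 [reject]
  "111" -> q0 [reject]
  "1110" -> q2 [reject]
  "11101" -> q0 [reject]
  "111010" -> q2 [reject]
  "1110101" -> q0 [reject]
  "11101011" -> q0 [reject]

No prefix is accepted


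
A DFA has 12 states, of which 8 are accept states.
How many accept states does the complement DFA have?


Complement swaps accept and non-accept states.
12 - 8 = 4

4


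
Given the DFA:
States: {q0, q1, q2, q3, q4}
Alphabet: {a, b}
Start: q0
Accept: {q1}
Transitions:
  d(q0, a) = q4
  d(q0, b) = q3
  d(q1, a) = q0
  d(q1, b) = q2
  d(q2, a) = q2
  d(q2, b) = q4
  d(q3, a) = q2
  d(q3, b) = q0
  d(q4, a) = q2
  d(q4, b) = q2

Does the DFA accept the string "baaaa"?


Trace: q0 -> q3 -> q2 -> q2 -> q2 -> q2
Final state: q2
Accept states: {q1}

No, rejected (final state q2 is not an accept state)


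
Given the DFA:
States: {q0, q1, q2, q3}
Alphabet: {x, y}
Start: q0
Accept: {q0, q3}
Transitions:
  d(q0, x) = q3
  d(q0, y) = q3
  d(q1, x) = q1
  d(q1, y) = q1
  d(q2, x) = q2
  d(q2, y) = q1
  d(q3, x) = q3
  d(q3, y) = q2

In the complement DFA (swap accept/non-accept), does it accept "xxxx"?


Trace: q0 -> q3 -> q3 -> q3 -> q3
Final: q3
Original accept: {q0, q3}
Complement: q3 is in original accept

No, complement rejects (original accepts)


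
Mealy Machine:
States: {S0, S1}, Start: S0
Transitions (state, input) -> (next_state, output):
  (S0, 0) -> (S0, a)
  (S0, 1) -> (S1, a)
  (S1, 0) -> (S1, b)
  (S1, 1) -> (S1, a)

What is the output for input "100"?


Step-by-step:
  (S0, 1) -> (S1, a)
  (S1, 0) -> (S1, b)
  (S1, 0) -> (S1, b)

"abb"


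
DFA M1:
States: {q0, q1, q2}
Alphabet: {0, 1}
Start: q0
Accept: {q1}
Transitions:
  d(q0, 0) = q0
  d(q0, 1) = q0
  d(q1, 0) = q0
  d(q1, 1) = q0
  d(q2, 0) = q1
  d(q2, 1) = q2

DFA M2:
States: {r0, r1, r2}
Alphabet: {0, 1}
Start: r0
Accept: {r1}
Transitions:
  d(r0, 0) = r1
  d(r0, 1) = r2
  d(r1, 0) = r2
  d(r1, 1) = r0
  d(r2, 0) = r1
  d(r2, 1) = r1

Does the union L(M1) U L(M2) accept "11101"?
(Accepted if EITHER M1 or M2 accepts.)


M1: final=q0 accepted=False
M2: final=r0 accepted=False

No, union rejects (neither accepts)


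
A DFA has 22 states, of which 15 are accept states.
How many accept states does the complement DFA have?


Complement swaps accept and non-accept states.
22 - 15 = 7

7


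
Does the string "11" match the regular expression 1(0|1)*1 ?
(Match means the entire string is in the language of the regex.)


|string| = 2; first = '1'; last = '1'

Yes, "11" matches 1(0|1)*1


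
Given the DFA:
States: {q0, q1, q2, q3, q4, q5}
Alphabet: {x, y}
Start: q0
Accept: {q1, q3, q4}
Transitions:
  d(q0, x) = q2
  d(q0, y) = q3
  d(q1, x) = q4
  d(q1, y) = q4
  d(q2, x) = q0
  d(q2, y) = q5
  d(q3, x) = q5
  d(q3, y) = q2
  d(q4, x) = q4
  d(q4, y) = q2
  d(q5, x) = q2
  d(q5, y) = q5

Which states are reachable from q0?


BFS from q0:
  layer 0: {q0}
  layer 1: {q2, q3}
  layer 2: {q5}

{q0, q2, q3, q5}


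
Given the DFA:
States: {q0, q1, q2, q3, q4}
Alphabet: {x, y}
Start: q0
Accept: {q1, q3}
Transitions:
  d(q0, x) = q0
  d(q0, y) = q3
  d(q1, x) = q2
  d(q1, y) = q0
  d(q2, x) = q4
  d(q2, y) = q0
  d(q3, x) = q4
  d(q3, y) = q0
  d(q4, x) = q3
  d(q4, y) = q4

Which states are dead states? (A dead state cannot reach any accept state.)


Forward reachability from each state:
  q0 -> reaches accept state q3 (live)
  q1 -> reaches accept state q1 (live)
  q2 -> reaches accept state q3 (live)
  q3 -> reaches accept state q3 (live)
  q4 -> reaches accept state q3 (live)

None (all states can reach an accept state)


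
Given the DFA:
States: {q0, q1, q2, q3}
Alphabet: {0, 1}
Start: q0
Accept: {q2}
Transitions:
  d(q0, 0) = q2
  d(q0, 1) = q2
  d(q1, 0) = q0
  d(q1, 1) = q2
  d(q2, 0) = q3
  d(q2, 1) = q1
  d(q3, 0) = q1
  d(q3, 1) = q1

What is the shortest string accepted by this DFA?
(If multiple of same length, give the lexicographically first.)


BFS by string length (lex-first path to each state shown):
  len 0: q0<-""
  len 1: q2<-"0"
Found accept state at length 1.

"0"


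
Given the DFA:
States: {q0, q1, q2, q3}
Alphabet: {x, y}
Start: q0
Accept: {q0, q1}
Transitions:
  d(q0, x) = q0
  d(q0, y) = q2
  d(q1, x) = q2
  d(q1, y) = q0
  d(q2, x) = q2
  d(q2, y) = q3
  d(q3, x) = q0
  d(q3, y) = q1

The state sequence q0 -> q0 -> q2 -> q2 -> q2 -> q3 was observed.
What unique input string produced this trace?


Trace back each transition to find the symbol:
  q0 --[x]--> q0
  q0 --[y]--> q2
  q2 --[x]--> q2
  q2 --[x]--> q2
  q2 --[y]--> q3

"xyxxy"


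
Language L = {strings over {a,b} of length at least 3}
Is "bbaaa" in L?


length = 5

Yes, "bbaaa" is in L


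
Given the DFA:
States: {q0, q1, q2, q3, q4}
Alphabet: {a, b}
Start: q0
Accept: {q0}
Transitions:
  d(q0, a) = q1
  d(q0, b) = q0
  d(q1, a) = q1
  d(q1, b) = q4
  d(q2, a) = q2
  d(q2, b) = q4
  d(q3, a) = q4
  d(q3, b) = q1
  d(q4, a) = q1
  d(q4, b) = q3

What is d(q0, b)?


Looking up transition d(q0, b)

q0


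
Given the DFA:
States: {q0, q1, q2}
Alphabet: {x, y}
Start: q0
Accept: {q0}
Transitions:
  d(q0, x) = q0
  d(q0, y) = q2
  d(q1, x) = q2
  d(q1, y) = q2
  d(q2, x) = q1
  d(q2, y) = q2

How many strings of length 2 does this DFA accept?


Enumerating all length-2 strings:
  "xx" -> q0 [accept]
  "xy" -> q2 [reject]
  "yx" -> q1 [reject]
  "yy" -> q2 [reject]

1 out of 4


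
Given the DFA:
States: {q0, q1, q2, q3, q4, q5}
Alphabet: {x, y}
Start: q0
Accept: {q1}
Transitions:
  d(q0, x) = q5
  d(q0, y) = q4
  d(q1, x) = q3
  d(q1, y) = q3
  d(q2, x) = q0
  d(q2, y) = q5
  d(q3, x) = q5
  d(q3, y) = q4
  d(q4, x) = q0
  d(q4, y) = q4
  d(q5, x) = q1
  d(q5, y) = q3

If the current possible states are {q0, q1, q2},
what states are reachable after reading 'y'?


Apply transition on 'y' from each current state:
  d(q0, y) = q4
  d(q1, y) = q3
  d(q2, y) = q5

{q3, q4, q5}


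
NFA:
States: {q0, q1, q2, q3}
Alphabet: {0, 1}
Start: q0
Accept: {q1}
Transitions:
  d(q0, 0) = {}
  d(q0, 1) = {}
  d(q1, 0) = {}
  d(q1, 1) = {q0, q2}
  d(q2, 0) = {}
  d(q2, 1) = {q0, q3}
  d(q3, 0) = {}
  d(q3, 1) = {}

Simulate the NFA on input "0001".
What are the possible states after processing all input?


Start: {q0}
  --0--> {}
  --0--> {}
  --0--> {}
  --1--> {}

{} (empty set, no valid transitions)


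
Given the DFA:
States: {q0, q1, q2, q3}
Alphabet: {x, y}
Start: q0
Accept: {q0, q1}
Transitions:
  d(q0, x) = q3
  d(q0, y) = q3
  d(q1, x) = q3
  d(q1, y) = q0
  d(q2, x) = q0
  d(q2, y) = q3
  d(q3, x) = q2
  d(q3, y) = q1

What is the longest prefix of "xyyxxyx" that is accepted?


Run the DFA, marking each prefix where the state is accepting:
  "" -> q0 [accept]
  "x" -> q3 [reject]
  "xy" -> q1 [accept]
  "xyy" -> q0 [accept]
  "xyyx" -> q3 [reject]
  "xyyxx" -> q2 [reject]
  "xyyxxy" -> q3 [reject]
  "xyyxxyx" -> q2 [reject]

"xyy"


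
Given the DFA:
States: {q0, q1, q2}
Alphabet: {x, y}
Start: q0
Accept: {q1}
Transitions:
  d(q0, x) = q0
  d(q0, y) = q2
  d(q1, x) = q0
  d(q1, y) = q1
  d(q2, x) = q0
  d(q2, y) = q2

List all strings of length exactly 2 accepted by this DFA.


All strings of length 2: 4 total
Accepted: 0

None


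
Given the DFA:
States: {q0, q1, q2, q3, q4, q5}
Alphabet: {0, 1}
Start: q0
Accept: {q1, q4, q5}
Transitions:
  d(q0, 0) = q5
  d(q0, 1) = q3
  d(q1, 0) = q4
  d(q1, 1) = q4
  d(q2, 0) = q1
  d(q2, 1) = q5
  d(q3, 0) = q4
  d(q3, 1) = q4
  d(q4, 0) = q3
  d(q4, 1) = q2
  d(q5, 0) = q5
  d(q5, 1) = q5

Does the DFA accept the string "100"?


Trace: q0 -> q3 -> q4 -> q3
Final state: q3
Accept states: {q1, q4, q5}

No, rejected (final state q3 is not an accept state)


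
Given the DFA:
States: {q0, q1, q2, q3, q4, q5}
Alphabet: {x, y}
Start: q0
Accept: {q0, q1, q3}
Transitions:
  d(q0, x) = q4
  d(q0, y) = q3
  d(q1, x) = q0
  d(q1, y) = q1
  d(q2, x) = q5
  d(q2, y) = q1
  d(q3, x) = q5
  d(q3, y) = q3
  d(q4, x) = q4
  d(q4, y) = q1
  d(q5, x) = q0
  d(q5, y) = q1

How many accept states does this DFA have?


Accept states listed: {q0, q1, q3}
Counting: q0(1) q1(2) q3(3)

3


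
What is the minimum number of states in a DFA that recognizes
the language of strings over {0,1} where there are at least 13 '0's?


States: count = 0, 1, ..., 12, and a final '>= 13' state.
Total: 13 + 1 = 14. Accept = '>= 13' state.

14


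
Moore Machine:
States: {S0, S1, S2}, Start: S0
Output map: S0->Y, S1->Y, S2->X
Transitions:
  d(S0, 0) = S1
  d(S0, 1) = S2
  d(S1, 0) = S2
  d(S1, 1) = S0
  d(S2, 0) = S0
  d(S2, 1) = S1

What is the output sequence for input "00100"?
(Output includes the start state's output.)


Start: S0 (output Y)
  --0--> S1 (output Y)
  --0--> S2 (output X)
  --1--> S1 (output Y)
  --0--> S2 (output X)
  --0--> S0 (output Y)

"YYXYXY"


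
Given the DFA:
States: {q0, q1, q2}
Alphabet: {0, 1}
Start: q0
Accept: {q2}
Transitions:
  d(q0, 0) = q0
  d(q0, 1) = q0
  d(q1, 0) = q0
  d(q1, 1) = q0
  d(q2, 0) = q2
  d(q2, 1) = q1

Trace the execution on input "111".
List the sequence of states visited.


Input: 111
d(q0, 1) = q0
d(q0, 1) = q0
d(q0, 1) = q0


q0 -> q0 -> q0 -> q0


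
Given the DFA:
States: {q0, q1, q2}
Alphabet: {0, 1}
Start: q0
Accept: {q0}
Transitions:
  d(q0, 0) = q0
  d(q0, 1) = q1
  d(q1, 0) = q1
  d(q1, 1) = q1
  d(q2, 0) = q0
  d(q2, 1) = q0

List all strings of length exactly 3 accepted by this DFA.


All strings of length 3: 8 total
Accepted: 1

"000"


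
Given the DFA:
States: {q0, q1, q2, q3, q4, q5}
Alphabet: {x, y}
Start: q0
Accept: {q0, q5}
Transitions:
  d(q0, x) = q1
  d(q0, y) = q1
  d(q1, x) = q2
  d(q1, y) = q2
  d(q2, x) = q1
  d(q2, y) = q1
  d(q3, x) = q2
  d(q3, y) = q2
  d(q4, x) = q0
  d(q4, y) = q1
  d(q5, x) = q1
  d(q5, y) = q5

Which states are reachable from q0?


BFS from q0:
  layer 0: {q0}
  layer 1: {q1}
  layer 2: {q2}

{q0, q1, q2}


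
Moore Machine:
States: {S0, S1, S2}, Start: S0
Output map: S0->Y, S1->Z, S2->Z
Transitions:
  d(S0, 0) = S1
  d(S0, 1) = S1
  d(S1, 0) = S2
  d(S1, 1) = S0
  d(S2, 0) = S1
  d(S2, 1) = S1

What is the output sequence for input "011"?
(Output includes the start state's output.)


Start: S0 (output Y)
  --0--> S1 (output Z)
  --1--> S0 (output Y)
  --1--> S1 (output Z)

"YZYZ"


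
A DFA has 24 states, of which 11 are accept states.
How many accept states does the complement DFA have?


Complement swaps accept and non-accept states.
24 - 11 = 13

13


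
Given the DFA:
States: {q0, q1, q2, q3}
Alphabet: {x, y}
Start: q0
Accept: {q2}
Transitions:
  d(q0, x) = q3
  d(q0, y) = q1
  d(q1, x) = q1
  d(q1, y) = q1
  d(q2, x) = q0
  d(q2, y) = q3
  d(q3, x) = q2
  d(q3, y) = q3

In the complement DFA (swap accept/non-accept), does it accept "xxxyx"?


Trace: q0 -> q3 -> q2 -> q0 -> q1 -> q1
Final: q1
Original accept: {q2}
Complement: q1 is not in original accept

Yes, complement accepts (original rejects)


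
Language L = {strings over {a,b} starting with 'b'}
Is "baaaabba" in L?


first symbol = 'b'

Yes, "baaaabba" is in L


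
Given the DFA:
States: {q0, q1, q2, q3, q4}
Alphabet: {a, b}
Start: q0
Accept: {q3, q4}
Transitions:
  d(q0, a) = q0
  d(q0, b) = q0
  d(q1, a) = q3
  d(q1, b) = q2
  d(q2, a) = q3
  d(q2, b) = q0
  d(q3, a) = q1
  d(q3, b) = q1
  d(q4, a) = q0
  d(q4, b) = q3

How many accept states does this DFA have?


Accept states listed: {q3, q4}
Counting: q3(1) q4(2)

2


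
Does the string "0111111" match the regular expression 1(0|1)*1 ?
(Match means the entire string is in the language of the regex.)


|string| = 7; first = '0'; last = '1'

No, "0111111" does not match 1(0|1)*1


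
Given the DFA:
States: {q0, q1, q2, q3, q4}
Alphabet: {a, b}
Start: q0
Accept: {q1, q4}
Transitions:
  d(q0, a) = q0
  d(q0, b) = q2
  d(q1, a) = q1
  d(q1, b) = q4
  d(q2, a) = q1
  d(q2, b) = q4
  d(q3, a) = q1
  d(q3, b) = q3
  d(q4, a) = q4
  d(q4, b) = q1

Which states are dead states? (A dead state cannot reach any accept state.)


Forward reachability from each state:
  q0 -> reaches accept state q1 (live)
  q1 -> reaches accept state q1 (live)
  q2 -> reaches accept state q1 (live)
  q3 -> reaches accept state q1 (live)
  q4 -> reaches accept state q1 (live)

None (all states can reach an accept state)


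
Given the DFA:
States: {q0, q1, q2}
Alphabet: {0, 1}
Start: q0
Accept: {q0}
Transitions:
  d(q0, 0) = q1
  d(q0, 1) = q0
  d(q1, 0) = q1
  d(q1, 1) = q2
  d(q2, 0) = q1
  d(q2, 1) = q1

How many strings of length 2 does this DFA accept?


Enumerating all length-2 strings:
  "00" -> q1 [reject]
  "01" -> q2 [reject]
  "10" -> q1 [reject]
  "11" -> q0 [accept]

1 out of 4


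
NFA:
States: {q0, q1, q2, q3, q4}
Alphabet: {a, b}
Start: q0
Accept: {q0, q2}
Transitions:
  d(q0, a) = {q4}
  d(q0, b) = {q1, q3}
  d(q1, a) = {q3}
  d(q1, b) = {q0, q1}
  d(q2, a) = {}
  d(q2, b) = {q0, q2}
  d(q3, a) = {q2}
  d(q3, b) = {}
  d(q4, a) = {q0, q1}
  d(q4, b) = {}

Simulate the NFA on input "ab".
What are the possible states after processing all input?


Start: {q0}
  --a--> {q4}
  --b--> {}

{} (empty set, no valid transitions)


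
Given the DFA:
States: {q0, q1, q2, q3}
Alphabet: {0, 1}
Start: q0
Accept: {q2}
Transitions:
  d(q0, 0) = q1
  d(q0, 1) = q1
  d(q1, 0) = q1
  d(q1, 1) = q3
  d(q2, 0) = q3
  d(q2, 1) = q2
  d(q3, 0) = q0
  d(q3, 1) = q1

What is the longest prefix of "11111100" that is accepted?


Run the DFA, marking each prefix where the state is accepting:
  "" -> q0 [reject]
  "1" -> q1 [reject]
  "11" -> q3 [reject]
  "111" -> q1 [reject]
  "1111" -> q3 [reject]
  "11111" -> q1 [reject]
  "111111" -> q3 [reject]
  "1111110" -> q0 [reject]
  "11111100" -> q1 [reject]

No prefix is accepted


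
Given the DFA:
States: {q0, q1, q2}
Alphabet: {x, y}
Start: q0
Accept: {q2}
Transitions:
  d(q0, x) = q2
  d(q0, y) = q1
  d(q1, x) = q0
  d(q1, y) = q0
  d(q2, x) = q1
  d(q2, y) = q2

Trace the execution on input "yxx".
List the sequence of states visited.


Input: yxx
d(q0, y) = q1
d(q1, x) = q0
d(q0, x) = q2


q0 -> q1 -> q0 -> q2


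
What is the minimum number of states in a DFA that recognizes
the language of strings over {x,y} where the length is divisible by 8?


States track (length) mod 8.
Need 8 states: one per remainder 0..7; accept = remainder 0.

8


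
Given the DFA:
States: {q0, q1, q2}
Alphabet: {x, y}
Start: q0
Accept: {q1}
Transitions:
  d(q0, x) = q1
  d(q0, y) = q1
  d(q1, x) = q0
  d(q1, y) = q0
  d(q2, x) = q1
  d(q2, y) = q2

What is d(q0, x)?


Looking up transition d(q0, x)

q1


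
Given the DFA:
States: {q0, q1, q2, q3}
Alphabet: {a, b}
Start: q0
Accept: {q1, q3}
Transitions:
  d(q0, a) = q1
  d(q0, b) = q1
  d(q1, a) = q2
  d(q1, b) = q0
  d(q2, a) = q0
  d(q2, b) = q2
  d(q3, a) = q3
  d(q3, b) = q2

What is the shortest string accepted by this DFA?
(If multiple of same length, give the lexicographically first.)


BFS by string length (lex-first path to each state shown):
  len 0: q0<-""
  len 1: q1<-"a"
Found accept state at length 1.

"a"


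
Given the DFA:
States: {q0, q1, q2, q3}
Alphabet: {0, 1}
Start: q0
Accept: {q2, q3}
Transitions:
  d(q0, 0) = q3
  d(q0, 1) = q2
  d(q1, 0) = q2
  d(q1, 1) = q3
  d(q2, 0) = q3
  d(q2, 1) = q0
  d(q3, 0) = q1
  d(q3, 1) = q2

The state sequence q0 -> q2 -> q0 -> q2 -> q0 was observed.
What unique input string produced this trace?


Trace back each transition to find the symbol:
  q0 --[1]--> q2
  q2 --[1]--> q0
  q0 --[1]--> q2
  q2 --[1]--> q0

"1111"


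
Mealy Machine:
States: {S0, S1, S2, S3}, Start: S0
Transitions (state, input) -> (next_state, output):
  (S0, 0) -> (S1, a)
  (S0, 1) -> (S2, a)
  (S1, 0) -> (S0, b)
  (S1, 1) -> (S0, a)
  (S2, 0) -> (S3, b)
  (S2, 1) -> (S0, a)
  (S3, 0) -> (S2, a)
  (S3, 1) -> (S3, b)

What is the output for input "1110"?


Step-by-step:
  (S0, 1) -> (S2, a)
  (S2, 1) -> (S0, a)
  (S0, 1) -> (S2, a)
  (S2, 0) -> (S3, b)

"aaab"


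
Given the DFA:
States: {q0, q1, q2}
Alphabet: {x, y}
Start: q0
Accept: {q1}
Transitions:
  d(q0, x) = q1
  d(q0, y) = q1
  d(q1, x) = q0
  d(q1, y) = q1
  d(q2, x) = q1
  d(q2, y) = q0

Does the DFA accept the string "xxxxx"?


Trace: q0 -> q1 -> q0 -> q1 -> q0 -> q1
Final state: q1
Accept states: {q1}

Yes, accepted (final state q1 is an accept state)


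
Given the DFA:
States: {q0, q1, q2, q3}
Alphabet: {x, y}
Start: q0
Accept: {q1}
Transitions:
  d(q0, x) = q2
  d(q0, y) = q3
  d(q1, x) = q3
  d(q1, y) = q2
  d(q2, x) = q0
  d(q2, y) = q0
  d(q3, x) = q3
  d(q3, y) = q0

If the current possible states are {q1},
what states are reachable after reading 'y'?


Apply transition on 'y' from each current state:
  d(q1, y) = q2

{q2}


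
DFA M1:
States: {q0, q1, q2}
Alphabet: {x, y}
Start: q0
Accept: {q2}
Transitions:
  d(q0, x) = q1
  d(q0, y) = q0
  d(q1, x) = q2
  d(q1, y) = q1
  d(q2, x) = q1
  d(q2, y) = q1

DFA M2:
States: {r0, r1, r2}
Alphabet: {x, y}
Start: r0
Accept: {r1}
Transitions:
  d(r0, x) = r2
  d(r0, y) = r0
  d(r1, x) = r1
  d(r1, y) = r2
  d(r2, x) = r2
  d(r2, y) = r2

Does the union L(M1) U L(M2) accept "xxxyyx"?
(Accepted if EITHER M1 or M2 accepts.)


M1: final=q2 accepted=True
M2: final=r2 accepted=False

Yes, union accepts


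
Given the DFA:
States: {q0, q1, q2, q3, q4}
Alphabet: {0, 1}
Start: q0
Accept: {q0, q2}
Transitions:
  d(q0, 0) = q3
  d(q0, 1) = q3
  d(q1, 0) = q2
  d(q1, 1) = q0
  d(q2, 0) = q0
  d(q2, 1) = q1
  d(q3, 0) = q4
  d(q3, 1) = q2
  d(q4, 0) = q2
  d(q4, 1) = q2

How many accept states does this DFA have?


Accept states listed: {q0, q2}
Counting: q0(1) q2(2)

2


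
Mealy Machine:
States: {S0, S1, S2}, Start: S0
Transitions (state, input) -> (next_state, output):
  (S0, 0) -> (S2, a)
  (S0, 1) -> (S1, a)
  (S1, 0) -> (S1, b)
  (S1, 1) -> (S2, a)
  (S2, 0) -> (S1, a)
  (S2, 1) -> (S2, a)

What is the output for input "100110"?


Step-by-step:
  (S0, 1) -> (S1, a)
  (S1, 0) -> (S1, b)
  (S1, 0) -> (S1, b)
  (S1, 1) -> (S2, a)
  (S2, 1) -> (S2, a)
  (S2, 0) -> (S1, a)

"abbaaa"


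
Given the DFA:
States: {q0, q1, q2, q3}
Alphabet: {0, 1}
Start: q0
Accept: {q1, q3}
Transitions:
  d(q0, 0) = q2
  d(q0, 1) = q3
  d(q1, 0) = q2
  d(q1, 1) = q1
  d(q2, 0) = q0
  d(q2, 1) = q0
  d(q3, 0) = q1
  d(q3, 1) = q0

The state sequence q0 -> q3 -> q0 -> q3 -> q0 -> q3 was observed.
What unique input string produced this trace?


Trace back each transition to find the symbol:
  q0 --[1]--> q3
  q3 --[1]--> q0
  q0 --[1]--> q3
  q3 --[1]--> q0
  q0 --[1]--> q3

"11111"


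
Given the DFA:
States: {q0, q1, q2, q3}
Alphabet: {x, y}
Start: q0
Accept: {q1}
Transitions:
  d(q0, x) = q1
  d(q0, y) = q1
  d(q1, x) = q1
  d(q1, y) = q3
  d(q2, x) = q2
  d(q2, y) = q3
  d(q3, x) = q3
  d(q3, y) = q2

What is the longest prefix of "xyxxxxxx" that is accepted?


Run the DFA, marking each prefix where the state is accepting:
  "" -> q0 [reject]
  "x" -> q1 [accept]
  "xy" -> q3 [reject]
  "xyx" -> q3 [reject]
  "xyxx" -> q3 [reject]
  "xyxxx" -> q3 [reject]
  "xyxxxx" -> q3 [reject]
  "xyxxxxx" -> q3 [reject]
  "xyxxxxxx" -> q3 [reject]

"x"


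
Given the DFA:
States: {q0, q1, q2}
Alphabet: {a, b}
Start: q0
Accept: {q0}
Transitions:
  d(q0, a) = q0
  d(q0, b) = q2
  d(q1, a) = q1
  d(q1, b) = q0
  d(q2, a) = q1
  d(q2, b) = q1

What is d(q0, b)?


Looking up transition d(q0, b)

q2


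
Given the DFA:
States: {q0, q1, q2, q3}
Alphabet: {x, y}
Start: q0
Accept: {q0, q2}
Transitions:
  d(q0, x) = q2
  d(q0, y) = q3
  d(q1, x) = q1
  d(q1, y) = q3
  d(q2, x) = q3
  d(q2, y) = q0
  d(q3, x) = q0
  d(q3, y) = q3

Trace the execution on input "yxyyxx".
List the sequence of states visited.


Input: yxyyxx
d(q0, y) = q3
d(q3, x) = q0
d(q0, y) = q3
d(q3, y) = q3
d(q3, x) = q0
d(q0, x) = q2


q0 -> q3 -> q0 -> q3 -> q3 -> q0 -> q2


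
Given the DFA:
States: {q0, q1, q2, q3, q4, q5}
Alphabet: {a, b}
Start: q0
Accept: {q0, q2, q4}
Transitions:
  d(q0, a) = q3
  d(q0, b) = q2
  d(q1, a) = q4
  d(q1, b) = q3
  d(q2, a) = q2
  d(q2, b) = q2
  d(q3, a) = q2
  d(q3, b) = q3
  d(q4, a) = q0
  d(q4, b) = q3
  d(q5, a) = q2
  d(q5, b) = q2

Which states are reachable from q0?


BFS from q0:
  layer 0: {q0}
  layer 1: {q2, q3}

{q0, q2, q3}


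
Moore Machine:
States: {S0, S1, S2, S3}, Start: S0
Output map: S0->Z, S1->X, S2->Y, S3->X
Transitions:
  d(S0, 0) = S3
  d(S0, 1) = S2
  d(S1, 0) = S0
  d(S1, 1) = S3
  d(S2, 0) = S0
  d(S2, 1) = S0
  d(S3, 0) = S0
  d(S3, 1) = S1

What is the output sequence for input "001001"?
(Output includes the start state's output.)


Start: S0 (output Z)
  --0--> S3 (output X)
  --0--> S0 (output Z)
  --1--> S2 (output Y)
  --0--> S0 (output Z)
  --0--> S3 (output X)
  --1--> S1 (output X)

"ZXZYZXX"


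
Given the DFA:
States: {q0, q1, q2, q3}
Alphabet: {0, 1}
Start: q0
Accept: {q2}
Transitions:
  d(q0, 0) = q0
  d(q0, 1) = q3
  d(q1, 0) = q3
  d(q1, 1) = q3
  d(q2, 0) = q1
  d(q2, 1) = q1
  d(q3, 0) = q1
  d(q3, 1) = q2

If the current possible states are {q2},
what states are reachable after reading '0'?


Apply transition on '0' from each current state:
  d(q2, 0) = q1

{q1}


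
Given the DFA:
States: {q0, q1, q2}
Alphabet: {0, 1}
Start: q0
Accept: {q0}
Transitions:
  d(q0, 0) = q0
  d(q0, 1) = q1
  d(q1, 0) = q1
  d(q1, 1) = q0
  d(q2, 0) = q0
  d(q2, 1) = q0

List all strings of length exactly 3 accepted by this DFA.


All strings of length 3: 8 total
Accepted: 4

"000", "011", "101", "110"


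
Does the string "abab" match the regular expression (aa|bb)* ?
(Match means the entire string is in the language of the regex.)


|string| = 4; first = 'a'; last = 'b'

No, "abab" does not match (aa|bb)*


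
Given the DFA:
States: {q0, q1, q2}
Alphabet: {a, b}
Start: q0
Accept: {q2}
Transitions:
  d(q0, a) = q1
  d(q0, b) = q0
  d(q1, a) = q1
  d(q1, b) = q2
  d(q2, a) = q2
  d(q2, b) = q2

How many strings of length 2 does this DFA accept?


Enumerating all length-2 strings:
  "aa" -> q1 [reject]
  "ab" -> q2 [accept]
  "ba" -> q1 [reject]
  "bb" -> q0 [reject]

1 out of 4


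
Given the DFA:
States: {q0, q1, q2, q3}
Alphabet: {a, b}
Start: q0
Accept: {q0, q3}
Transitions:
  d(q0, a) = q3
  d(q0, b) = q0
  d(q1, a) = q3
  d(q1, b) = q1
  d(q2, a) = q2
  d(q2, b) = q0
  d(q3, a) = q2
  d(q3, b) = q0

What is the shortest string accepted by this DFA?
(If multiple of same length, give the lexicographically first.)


BFS by string length (lex-first path to each state shown):
  len 0: q0<-""
Found accept state at length 0.

"" (empty string)


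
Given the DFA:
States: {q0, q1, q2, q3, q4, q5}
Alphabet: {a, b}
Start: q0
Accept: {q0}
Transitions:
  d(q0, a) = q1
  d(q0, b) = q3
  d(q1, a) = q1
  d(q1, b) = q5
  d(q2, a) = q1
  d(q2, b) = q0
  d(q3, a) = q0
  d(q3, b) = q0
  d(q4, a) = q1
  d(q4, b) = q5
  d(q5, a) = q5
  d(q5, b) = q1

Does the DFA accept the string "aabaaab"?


Trace: q0 -> q1 -> q1 -> q5 -> q5 -> q5 -> q5 -> q1
Final state: q1
Accept states: {q0}

No, rejected (final state q1 is not an accept state)


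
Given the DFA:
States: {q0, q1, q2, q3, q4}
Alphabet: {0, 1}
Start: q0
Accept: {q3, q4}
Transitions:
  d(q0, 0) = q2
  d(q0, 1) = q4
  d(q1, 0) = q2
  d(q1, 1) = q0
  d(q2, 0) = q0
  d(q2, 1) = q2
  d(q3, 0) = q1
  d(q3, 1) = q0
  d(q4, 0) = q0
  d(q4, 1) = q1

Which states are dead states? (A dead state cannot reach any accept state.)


Forward reachability from each state:
  q0 -> reaches accept state q4 (live)
  q1 -> reaches accept state q4 (live)
  q2 -> reaches accept state q4 (live)
  q3 -> reaches accept state q3 (live)
  q4 -> reaches accept state q4 (live)

None (all states can reach an accept state)


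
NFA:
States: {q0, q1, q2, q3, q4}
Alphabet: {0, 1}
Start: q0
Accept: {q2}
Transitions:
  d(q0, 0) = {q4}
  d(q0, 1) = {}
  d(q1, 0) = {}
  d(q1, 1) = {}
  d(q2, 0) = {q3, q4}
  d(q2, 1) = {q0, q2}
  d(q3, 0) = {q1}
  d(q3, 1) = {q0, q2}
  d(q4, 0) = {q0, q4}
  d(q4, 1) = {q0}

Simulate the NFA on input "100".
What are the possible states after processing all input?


Start: {q0}
  --1--> {}
  --0--> {}
  --0--> {}

{} (empty set, no valid transitions)


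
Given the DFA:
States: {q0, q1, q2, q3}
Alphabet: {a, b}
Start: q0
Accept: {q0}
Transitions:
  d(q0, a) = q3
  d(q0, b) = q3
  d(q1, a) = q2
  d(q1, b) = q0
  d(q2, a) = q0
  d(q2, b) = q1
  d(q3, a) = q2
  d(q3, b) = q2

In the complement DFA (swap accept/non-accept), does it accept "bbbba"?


Trace: q0 -> q3 -> q2 -> q1 -> q0 -> q3
Final: q3
Original accept: {q0}
Complement: q3 is not in original accept

Yes, complement accepts (original rejects)


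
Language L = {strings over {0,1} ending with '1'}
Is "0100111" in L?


last symbol = '1'

Yes, "0100111" is in L


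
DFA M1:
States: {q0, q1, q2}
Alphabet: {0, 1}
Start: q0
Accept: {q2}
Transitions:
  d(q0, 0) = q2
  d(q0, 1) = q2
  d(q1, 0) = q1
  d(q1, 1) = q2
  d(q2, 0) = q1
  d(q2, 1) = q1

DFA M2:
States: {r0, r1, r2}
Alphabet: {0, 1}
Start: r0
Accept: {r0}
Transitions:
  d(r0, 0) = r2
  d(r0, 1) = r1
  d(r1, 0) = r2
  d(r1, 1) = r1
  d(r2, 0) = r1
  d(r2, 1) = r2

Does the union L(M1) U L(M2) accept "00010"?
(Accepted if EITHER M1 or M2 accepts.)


M1: final=q1 accepted=False
M2: final=r1 accepted=False

No, union rejects (neither accepts)


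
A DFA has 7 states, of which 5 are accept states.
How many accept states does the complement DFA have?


Complement swaps accept and non-accept states.
7 - 5 = 2

2


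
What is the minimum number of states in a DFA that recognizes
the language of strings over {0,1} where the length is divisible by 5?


States track (length) mod 5.
Need 5 states: one per remainder 0..4; accept = remainder 0.

5


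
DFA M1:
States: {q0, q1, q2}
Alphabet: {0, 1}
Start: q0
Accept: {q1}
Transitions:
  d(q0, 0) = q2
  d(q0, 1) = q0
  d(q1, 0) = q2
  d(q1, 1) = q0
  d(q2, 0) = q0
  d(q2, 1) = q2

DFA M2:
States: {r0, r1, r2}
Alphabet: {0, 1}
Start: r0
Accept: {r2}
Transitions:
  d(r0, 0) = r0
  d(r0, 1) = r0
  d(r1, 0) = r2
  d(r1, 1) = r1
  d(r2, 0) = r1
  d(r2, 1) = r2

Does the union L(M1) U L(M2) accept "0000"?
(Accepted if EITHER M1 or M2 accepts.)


M1: final=q0 accepted=False
M2: final=r0 accepted=False

No, union rejects (neither accepts)


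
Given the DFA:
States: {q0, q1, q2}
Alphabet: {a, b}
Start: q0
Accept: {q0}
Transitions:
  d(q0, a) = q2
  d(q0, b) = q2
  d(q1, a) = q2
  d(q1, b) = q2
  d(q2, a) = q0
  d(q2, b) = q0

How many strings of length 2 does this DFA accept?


Enumerating all length-2 strings:
  "aa" -> q0 [accept]
  "ab" -> q0 [accept]
  "ba" -> q0 [accept]
  "bb" -> q0 [accept]

4 out of 4


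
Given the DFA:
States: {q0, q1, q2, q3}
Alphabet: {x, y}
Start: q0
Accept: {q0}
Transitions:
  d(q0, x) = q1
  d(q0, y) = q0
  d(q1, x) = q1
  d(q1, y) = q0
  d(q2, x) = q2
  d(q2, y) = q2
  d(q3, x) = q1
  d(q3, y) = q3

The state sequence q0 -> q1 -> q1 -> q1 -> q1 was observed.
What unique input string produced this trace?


Trace back each transition to find the symbol:
  q0 --[x]--> q1
  q1 --[x]--> q1
  q1 --[x]--> q1
  q1 --[x]--> q1

"xxxx"


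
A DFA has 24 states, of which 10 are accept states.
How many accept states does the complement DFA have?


Complement swaps accept and non-accept states.
24 - 10 = 14

14


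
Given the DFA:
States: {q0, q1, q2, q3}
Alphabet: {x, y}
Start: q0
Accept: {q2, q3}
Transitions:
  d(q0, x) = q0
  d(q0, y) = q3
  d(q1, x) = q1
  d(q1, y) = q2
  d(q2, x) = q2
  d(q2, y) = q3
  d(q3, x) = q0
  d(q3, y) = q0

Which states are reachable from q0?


BFS from q0:
  layer 0: {q0}
  layer 1: {q3}

{q0, q3}


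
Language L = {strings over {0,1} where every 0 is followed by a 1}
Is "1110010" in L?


'00' present: True; ends with '0': True

No, "1110010" is not in L


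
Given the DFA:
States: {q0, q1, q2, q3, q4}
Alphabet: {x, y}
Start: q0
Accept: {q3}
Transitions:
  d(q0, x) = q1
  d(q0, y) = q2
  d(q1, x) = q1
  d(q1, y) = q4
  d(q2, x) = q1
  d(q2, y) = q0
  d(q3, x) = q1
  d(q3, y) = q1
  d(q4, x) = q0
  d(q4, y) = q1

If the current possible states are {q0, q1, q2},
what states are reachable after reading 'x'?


Apply transition on 'x' from each current state:
  d(q0, x) = q1
  d(q1, x) = q1
  d(q2, x) = q1

{q1}


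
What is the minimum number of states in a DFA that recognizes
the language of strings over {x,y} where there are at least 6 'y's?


States: count = 0, 1, ..., 5, and a final '>= 6' state.
Total: 6 + 1 = 7. Accept = '>= 6' state.

7


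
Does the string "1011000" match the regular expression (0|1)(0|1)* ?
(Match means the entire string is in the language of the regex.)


|string| = 7; first = '1'; last = '0'

Yes, "1011000" matches (0|1)(0|1)*


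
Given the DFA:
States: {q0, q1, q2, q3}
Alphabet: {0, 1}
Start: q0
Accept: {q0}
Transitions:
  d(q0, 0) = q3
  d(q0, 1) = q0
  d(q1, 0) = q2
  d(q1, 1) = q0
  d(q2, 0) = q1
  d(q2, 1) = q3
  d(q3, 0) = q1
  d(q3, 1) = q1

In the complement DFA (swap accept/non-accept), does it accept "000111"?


Trace: q0 -> q3 -> q1 -> q2 -> q3 -> q1 -> q0
Final: q0
Original accept: {q0}
Complement: q0 is in original accept

No, complement rejects (original accepts)


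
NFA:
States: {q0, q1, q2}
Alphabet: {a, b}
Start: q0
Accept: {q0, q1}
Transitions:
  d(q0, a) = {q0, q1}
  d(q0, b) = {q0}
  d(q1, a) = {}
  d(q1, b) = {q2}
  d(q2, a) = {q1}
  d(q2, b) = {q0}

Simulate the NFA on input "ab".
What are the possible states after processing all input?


Start: {q0}
  --a--> {q0, q1}
  --b--> {q0, q2}

{q0, q2}


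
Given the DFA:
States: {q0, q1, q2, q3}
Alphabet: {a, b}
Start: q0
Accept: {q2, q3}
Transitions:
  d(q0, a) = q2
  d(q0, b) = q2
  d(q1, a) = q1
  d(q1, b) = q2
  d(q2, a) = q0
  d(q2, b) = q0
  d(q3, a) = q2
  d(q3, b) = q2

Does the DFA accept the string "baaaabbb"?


Trace: q0 -> q2 -> q0 -> q2 -> q0 -> q2 -> q0 -> q2 -> q0
Final state: q0
Accept states: {q2, q3}

No, rejected (final state q0 is not an accept state)


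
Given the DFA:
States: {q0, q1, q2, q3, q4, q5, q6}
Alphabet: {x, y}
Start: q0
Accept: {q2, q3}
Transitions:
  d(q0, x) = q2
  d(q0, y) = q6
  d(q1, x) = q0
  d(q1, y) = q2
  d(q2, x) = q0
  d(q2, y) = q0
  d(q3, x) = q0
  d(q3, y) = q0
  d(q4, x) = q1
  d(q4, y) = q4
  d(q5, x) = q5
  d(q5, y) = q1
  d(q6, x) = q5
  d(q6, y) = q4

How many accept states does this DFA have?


Accept states listed: {q2, q3}
Counting: q2(1) q3(2)

2


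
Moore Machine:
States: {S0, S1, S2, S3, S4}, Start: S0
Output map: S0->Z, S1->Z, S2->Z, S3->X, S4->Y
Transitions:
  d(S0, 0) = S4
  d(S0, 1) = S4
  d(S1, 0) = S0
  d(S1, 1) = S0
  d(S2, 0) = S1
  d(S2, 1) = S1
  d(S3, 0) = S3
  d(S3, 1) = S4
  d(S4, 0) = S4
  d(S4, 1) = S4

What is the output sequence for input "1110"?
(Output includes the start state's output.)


Start: S0 (output Z)
  --1--> S4 (output Y)
  --1--> S4 (output Y)
  --1--> S4 (output Y)
  --0--> S4 (output Y)

"ZYYYY"


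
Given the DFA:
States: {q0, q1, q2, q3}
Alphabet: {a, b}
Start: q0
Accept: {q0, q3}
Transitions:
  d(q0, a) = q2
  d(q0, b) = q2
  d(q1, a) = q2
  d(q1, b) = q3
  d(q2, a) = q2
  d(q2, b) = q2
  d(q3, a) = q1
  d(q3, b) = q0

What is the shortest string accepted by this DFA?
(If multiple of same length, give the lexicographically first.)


BFS by string length (lex-first path to each state shown):
  len 0: q0<-""
Found accept state at length 0.

"" (empty string)


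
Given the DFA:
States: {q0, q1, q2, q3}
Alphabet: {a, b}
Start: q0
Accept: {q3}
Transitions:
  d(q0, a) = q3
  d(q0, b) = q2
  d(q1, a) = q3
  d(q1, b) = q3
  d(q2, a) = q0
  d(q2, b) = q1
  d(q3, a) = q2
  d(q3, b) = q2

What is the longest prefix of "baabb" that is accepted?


Run the DFA, marking each prefix where the state is accepting:
  "" -> q0 [reject]
  "b" -> q2 [reject]
  "ba" -> q0 [reject]
  "baa" -> q3 [accept]
  "baab" -> q2 [reject]
  "baabb" -> q1 [reject]

"baa"


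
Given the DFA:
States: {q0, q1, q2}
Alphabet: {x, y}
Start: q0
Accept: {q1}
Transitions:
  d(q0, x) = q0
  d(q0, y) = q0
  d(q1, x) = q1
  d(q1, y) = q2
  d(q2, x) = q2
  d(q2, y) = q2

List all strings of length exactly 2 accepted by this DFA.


All strings of length 2: 4 total
Accepted: 0

None


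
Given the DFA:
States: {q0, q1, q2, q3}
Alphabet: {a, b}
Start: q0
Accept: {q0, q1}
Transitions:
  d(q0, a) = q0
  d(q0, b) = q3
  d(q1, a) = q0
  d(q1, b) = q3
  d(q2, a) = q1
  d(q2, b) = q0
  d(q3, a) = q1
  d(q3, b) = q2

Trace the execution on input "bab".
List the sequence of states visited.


Input: bab
d(q0, b) = q3
d(q3, a) = q1
d(q1, b) = q3


q0 -> q3 -> q1 -> q3
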